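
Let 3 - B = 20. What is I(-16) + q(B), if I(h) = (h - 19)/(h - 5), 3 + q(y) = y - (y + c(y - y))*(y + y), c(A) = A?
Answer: -1789/3 ≈ -596.33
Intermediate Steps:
B = -17 (B = 3 - 1*20 = 3 - 20 = -17)
q(y) = -3 + y - 2*y² (q(y) = -3 + (y - (y + (y - y))*(y + y)) = -3 + (y - (y + 0)*2*y) = -3 + (y - y*2*y) = -3 + (y - 2*y²) = -3 + y - 2*y²)
I(h) = (-19 + h)/(-5 + h)
I(-16) + q(B) = (-19 - 16)/(-5 - 16) + (-3 - 17 - 2*(-17)²) = -35/(-21) + (-3 - 17 - 2*289) = -1/21*(-35) + (-3 - 17 - 578) = 5/3 - 598 = -1789/3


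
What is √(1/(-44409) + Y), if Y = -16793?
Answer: I*√33118470850242/44409 ≈ 129.59*I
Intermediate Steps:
√(1/(-44409) + Y) = √(1/(-44409) - 16793) = √(-1/44409 - 16793) = √(-745760338/44409) = I*√33118470850242/44409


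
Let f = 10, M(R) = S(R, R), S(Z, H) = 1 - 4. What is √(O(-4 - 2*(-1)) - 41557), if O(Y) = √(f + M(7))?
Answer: √(-41557 + √7) ≈ 203.85*I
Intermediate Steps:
S(Z, H) = -3
M(R) = -3
O(Y) = √7 (O(Y) = √(10 - 3) = √7)
√(O(-4 - 2*(-1)) - 41557) = √(√7 - 41557) = √(-41557 + √7)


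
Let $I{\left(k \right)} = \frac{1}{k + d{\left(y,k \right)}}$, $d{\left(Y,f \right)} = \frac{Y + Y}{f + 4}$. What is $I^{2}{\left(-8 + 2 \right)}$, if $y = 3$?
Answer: $\frac{1}{81} \approx 0.012346$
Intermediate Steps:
$d{\left(Y,f \right)} = \frac{2 Y}{4 + f}$
$I{\left(k \right)} = \frac{1}{k + \frac{6}{4 + k}}$ ($I{\left(k \right)} = \frac{1}{k + 2 \cdot 3 \frac{1}{4 + k}} = \frac{1}{k + \frac{6}{4 + k}}$)
$I^{2}{\left(-8 + 2 \right)} = \left(\frac{4 + \left(-8 + 2\right)}{6 + \left(-8 + 2\right) \left(4 + \left(-8 + 2\right)\right)}\right)^{2} = \left(\frac{4 - 6}{6 - 6 \left(4 - 6\right)}\right)^{2} = \left(\frac{1}{6 - -12} \left(-2\right)\right)^{2} = \left(\frac{1}{6 + 12} \left(-2\right)\right)^{2} = \left(\frac{1}{18} \left(-2\right)\right)^{2} = \left(- \frac{1}{9}\right)^{2} = \frac{1}{81}$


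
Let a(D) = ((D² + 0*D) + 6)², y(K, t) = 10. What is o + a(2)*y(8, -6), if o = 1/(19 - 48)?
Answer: 28999/29 ≈ 999.97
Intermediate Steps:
o = -1/29 (o = 1/(-29) = -1/29 ≈ -0.034483)
a(D) = (6 + D²)² (a(D) = ((D² + 0) + 6)² = (D² + 6)² = (6 + D²)²)
o + a(2)*y(8, -6) = -1/29 + (6 + 2²)²*10 = -1/29 + (6 + 4)²*10 = -1/29 + 10²*10 = -1/29 + 100*10 = -1/29 + 1000 = 28999/29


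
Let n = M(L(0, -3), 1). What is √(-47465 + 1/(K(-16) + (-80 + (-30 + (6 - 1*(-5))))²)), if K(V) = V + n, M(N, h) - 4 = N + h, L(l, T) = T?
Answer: I*√4546452529798/9787 ≈ 217.86*I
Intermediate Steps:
M(N, h) = 4 + N + h (M(N, h) = 4 + (N + h) = 4 + N + h)
n = 2 (n = 4 - 3 + 1 = 2)
K(V) = 2 + V (K(V) = V + 2 = 2 + V)
√(-47465 + 1/(K(-16) + (-80 + (-30 + (6 - 1*(-5))))²)) = √(-47465 + 1/((2 - 16) + (-80 + (-30 + (6 - 1*(-5))))²)) = √(-47465 + 1/(-14 + (-80 + (-30 + (6 + 5)))²)) = √(-47465 + 1/(-14 + (-80 + (-30 + 11))²)) = √(-47465 + 1/(-14 + (-80 - 19)²)) = √(-47465 + 1/(-14 + (-99)²)) = √(-47465 + 1/(-14 + 9801)) = √(-47465 + 1/9787) = √(-464539954/9787) = I*√4546452529798/9787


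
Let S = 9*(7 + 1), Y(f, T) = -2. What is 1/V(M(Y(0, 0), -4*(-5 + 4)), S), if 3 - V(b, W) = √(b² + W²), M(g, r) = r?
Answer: -3/5191 - 20*√13/5191 ≈ -0.014469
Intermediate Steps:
S = 72 (S = 9*8 = 72)
V(b, W) = 3 - √(W² + b²) (V(b, W) = 3 - √(b² + W²) = 3 - √(W² + b²))
1/V(M(Y(0, 0), -4*(-5 + 4)), S) = 1/(3 - √(72² + (-4*(-5 + 4))²)) = 1/(3 - √(5184 + (-4*(-1))²)) = 1/(3 - √(5184 + 4²)) = 1/(3 - √(5184 + 16)) = 1/(3 - √5200) = 1/(3 - 20*√13)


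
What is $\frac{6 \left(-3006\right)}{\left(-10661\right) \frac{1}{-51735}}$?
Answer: $- \frac{933092460}{10661} \approx -87524.0$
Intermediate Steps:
$\frac{6 \left(-3006\right)}{\left(-10661\right) \frac{1}{-51735}} = - \frac{18036}{\left(-10661\right) \left(- \frac{1}{51735}\right)} = - \frac{18036}{\frac{10661}{51735}} = \left(-18036\right) \frac{51735}{10661} = - \frac{933092460}{10661}$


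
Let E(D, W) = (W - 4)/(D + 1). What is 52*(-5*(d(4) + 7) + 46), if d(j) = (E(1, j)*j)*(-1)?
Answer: 572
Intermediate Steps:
E(D, W) = (-4 + W)/(1 + D)
d(j) = -j*(-2 + j/2) (d(j) = (((-4 + j)/(1 + 1))*j)*(-1) = (((-4 + j)/2)*j)*(-1) = ((-2 + j/2)*j)*(-1) = (j*(-2 + j/2))*(-1) = -j*(-2 + j/2))
52*(-5*(d(4) + 7) + 46) = 52*(-5*((½)*4*(4 - 1*4) + 7) + 46) = 52*(-5*((½)*4*(4 - 4) + 7) + 46) = 52*(-5*((½)*4*0 + 7) + 46) = 52*(-5*(0 + 7) + 46) = 52*(-5*7 + 46) = 52*(-35 + 46) = 52*11 = 572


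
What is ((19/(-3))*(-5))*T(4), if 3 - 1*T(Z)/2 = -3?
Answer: 380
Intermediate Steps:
T(Z) = 12 (T(Z) = 6 - 2*(-3) = 6 + 6 = 12)
((19/(-3))*(-5))*T(4) = ((19/(-3))*(-5))*12 = ((19*(-⅓))*(-5))*12 = -19/3*(-5)*12 = (95/3)*12 = 380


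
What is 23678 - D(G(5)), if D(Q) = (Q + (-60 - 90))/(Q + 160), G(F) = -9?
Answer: 3575537/151 ≈ 23679.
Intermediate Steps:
D(Q) = (-150 + Q)/(160 + Q) (D(Q) = (Q - 150)/(160 + Q) = (-150 + Q)/(160 + Q))
23678 - D(G(5)) = 23678 - (-150 - 9)/(160 - 9) = 23678 - (-159)/151 = 23678 - 1*(-159/151) = 23678 + 159/151 = 3575537/151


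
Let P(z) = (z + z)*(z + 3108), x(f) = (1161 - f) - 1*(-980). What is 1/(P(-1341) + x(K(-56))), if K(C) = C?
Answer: -1/4736897 ≈ -2.1111e-7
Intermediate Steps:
x(f) = 2141 - f (x(f) = (1161 - f) + 980 = 2141 - f)
P(z) = 2*z*(3108 + z) (P(z) = (2*z)*(3108 + z) = 2*z*(3108 + z))
1/(P(-1341) + x(K(-56))) = 1/(2*(-1341)*(3108 - 1341) + (2141 - 1*(-56))) = 1/(2*(-1341)*1767 + (2141 + 56)) = 1/(-4739094 + 2197) = 1/(-4736897) = -1/4736897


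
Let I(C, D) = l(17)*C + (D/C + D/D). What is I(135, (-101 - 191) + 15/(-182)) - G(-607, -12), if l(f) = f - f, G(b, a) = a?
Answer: 266251/24570 ≈ 10.836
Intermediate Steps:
l(f) = 0
I(C, D) = 1 + D/C (I(C, D) = 0*C + (D/C + D/D) = 0 + (D/C + 1) = 0 + (1 + D/C) = 1 + D/C)
I(135, (-101 - 191) + 15/(-182)) - G(-607, -12) = (135 + ((-101 - 191) + 15/(-182)))/135 - 1*(-12) = (135 + (-292 + 15*(-1/182)))/135 + 12 = (135 + (-292 - 15/182))/135 + 12 = (135 - 53159/182)/135 + 12 = (1/135)*(-28589/182) + 12 = -28589/24570 + 12 = 266251/24570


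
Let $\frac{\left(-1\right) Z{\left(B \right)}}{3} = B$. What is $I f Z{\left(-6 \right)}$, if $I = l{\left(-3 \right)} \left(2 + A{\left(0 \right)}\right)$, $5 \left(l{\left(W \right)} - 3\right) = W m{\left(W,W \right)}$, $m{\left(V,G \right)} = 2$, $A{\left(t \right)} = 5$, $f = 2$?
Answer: $\frac{2268}{5} \approx 453.6$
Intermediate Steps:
$l{\left(W \right)} = 3 + \frac{2 W}{5}$ ($l{\left(W \right)} = 3 + \frac{W 2}{5} = 3 + \frac{2 W}{5}$)
$I = \frac{63}{5}$ ($I = \left(3 + \frac{2}{5} \left(-3\right)\right) \left(2 + 5\right) = \left(3 - \frac{6}{5}\right) 7 = \frac{9}{5} \cdot 7 = \frac{63}{5} \approx 12.6$)
$Z{\left(B \right)} = - 3 B$
$I f Z{\left(-6 \right)} = \frac{63}{5} \cdot 2 \left(\left(-3\right) \left(-6\right)\right) = \frac{126}{5} \cdot 18 = \frac{2268}{5}$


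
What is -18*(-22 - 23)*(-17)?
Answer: -13770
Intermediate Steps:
-18*(-22 - 23)*(-17) = -18*(-45)*(-17) = 810*(-17) = -13770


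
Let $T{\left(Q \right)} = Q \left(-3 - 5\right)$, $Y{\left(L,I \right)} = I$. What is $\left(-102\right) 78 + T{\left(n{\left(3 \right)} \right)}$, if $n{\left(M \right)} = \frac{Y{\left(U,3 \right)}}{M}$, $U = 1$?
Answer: $-7964$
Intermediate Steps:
$n{\left(M \right)} = \frac{3}{M}$
$T{\left(Q \right)} = - 8 Q$ ($T{\left(Q \right)} = Q \left(-8\right) = - 8 Q$)
$\left(-102\right) 78 + T{\left(n{\left(3 \right)} \right)} = \left(-102\right) 78 - 8 \cdot \frac{3}{3} = -7956 - 8 \cdot 3 \cdot \frac{1}{3} = -7956 - 8 = -7964$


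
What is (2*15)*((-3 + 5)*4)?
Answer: 240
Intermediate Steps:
(2*15)*((-3 + 5)*4) = 30*(2*4) = 30*8 = 240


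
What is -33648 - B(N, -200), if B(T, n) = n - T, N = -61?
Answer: -33509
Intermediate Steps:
-33648 - B(N, -200) = -33648 - (-200 - 1*(-61)) = -33648 - (-200 + 61) = -33648 - 1*(-139) = -33648 + 139 = -33509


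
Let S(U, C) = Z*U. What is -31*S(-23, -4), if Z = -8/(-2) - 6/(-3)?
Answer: 4278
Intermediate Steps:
Z = 6 (Z = -8*(-½) - 6*(-⅓) = 4 + 2 = 6)
S(U, C) = 6*U
-31*S(-23, -4) = -186*(-23) = -31*(-138) = 4278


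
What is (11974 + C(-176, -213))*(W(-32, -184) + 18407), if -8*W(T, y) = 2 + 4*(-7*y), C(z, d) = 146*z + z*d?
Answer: 844299033/2 ≈ 4.2215e+8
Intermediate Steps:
C(z, d) = 146*z + d*z
W(T, y) = -¼ + 7*y/2 (W(T, y) = -(2 + 4*(-7*y))/8 = -(2 - 28*y)/8 = -¼ + 7*y/2)
(11974 + C(-176, -213))*(W(-32, -184) + 18407) = (11974 - 176*(146 - 213))*((-¼ + (7/2)*(-184)) + 18407) = (11974 - 176*(-67))*((-¼ - 644) + 18407) = (11974 + 11792)*(-2577/4 + 18407) = 23766*(71051/4) = 844299033/2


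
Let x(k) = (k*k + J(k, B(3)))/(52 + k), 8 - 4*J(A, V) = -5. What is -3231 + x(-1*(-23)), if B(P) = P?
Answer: -967171/300 ≈ -3223.9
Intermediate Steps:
J(A, V) = 13/4 (J(A, V) = 2 - 1/4*(-5) = 2 + 5/4 = 13/4)
x(k) = (13/4 + k**2)/(52 + k) (x(k) = (k*k + 13/4)/(52 + k) = (k**2 + 13/4)/(52 + k) = (13/4 + k**2)/(52 + k))
-3231 + x(-1*(-23)) = -3231 + (13/4 + (-1*(-23))**2)/(52 - 1*(-23)) = -3231 + (13/4 + 23**2)/(52 + 23) = -3231 + (13/4 + 529)/75 = -3231 + (1/75)*(2129/4) = -3231 + 2129/300 = -967171/300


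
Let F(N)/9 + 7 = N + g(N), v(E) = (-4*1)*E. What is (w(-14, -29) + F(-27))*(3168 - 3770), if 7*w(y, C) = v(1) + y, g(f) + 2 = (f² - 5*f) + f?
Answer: -4338270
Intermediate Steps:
v(E) = -4*E
g(f) = -2 + f² - 4*f (g(f) = -2 + ((f² - 5*f) + f) = -2 + (f² - 4*f) = -2 + f² - 4*f)
F(N) = -81 - 27*N + 9*N² (F(N) = -63 + 9*(N + (-2 + N² - 4*N)) = -63 + 9*(-2 + N² - 3*N) = -63 + (-18 - 27*N + 9*N²) = -81 - 27*N + 9*N²)
w(y, C) = -4/7 + y/7 (w(y, C) = (-4*1 + y)/7 = (-4 + y)/7 = -4/7 + y/7)
(w(-14, -29) + F(-27))*(3168 - 3770) = ((-4/7 + (⅐)*(-14)) + (-81 - 27*(-27) + 9*(-27)²))*(3168 - 3770) = ((-4/7 - 2) + (-81 + 729 + 9*729))*(-602) = (-18/7 + (-81 + 729 + 6561))*(-602) = (-18/7 + 7209)*(-602) = (50445/7)*(-602) = -4338270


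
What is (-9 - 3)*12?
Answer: -144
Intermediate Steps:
(-9 - 3)*12 = -12*12 = -144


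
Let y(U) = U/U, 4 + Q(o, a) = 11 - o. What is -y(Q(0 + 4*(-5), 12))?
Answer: -1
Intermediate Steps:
Q(o, a) = 7 - o (Q(o, a) = -4 + (11 - o) = 7 - o)
y(U) = 1
-y(Q(0 + 4*(-5), 12)) = -1*1 = -1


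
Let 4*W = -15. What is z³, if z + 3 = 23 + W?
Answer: 274625/64 ≈ 4291.0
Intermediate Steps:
W = -15/4 (W = (¼)*(-15) = -15/4 ≈ -3.7500)
z = 65/4 (z = -3 + (23 - 15/4) = -3 + 77/4 = 65/4 ≈ 16.250)
z³ = (65/4)³ = 274625/64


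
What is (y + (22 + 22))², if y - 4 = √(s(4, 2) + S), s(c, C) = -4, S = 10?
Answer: (48 + √6)² ≈ 2545.2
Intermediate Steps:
y = 4 + √6 (y = 4 + √(-4 + 10) = 4 + √6 ≈ 6.4495)
(y + (22 + 22))² = ((4 + √6) + (22 + 22))² = ((4 + √6) + 44)² = (48 + √6)²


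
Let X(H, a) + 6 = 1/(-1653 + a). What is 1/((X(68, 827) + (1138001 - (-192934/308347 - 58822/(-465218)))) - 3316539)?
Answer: -4557250871446/9928169272727082717 ≈ -4.5902e-7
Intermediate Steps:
X(H, a) = -6 + 1/(-1653 + a)
1/((X(68, 827) + (1138001 - (-192934/308347 - 58822/(-465218)))) - 3316539) = 1/(((9919 - 6*827)/(-1653 + 827) + (1138001 - (-192934/308347 - 58822/(-465218)))) - 3316539) = 1/(((9919 - 4962)/(-826) + (1138001 - (-192934*1/308347 - 58822*(-1/465218)))) - 3316539) = 1/((-1/826*4957 + (1138001 - (-192934/308347 + 29411/232609))) - 3316539) = 1/((-4957/826 + (1138001 - 1*(-2754568553/5517252871))) - 3316539) = 1/((-4957/826 + (1138001 + 2754568553/5517252871)) - 3316539) = 1/((-4957/826 + 6278642039019424/5517252871) - 3316539) = 1/(5186130975207562677/4557250871446 - 3316539) = 1/(-9928169272727082717/4557250871446) = -4557250871446/9928169272727082717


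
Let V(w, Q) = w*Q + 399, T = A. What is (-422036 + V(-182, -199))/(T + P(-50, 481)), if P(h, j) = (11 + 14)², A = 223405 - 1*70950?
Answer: -385419/153080 ≈ -2.5178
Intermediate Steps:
A = 152455 (A = 223405 - 70950 = 152455)
T = 152455
P(h, j) = 625 (P(h, j) = 25² = 625)
V(w, Q) = 399 + Q*w (V(w, Q) = Q*w + 399 = 399 + Q*w)
(-422036 + V(-182, -199))/(T + P(-50, 481)) = (-422036 + (399 - 199*(-182)))/(152455 + 625) = (-422036 + (399 + 36218))/153080 = (-422036 + 36617)*(1/153080) = -385419*1/153080 = -385419/153080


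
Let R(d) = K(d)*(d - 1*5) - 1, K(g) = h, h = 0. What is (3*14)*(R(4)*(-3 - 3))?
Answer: 252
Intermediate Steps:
K(g) = 0
R(d) = -1 (R(d) = 0*(d - 1*5) - 1 = 0*(d - 5) - 1 = 0*(-5 + d) - 1 = 0 - 1 = -1)
(3*14)*(R(4)*(-3 - 3)) = (3*14)*(-(-3 - 3)) = 42*(-1*(-6)) = 42*6 = 252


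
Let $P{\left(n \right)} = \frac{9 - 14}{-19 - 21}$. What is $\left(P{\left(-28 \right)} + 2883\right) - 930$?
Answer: $\frac{15625}{8} \approx 1953.1$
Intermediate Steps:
$P{\left(n \right)} = \frac{1}{8}$ ($P{\left(n \right)} = - \frac{5}{-40} = \left(-5\right) \left(- \frac{1}{40}\right) = \frac{1}{8}$)
$\left(P{\left(-28 \right)} + 2883\right) - 930 = \left(\frac{1}{8} + 2883\right) - 930 = \frac{23065}{8} - 930 = \frac{15625}{8}$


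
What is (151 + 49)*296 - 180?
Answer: 59020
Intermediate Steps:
(151 + 49)*296 - 180 = 200*296 - 180 = 59200 - 180 = 59020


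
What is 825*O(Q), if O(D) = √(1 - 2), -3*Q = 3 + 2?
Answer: 825*I ≈ 825.0*I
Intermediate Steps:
Q = -5/3 (Q = -(3 + 2)/3 = -⅓*5 = -5/3 ≈ -1.6667)
O(D) = I (O(D) = √(-1) = I)
825*O(Q) = 825*I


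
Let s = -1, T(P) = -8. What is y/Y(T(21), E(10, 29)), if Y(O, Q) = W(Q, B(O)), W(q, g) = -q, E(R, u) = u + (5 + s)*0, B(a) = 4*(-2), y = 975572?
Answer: -975572/29 ≈ -33640.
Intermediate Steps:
B(a) = -8
E(R, u) = u (E(R, u) = u + (5 - 1)*0 = u + 4*0 = u + 0 = u)
Y(O, Q) = -Q
y/Y(T(21), E(10, 29)) = 975572/((-1*29)) = 975572/(-29) = 975572*(-1/29) = -975572/29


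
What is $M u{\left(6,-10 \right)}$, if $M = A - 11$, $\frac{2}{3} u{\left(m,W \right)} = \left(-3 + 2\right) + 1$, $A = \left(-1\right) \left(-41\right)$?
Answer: $0$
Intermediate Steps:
$A = 41$
$u{\left(m,W \right)} = 0$ ($u{\left(m,W \right)} = \frac{3 \left(\left(-3 + 2\right) + 1\right)}{2} = \frac{3 \left(-1 + 1\right)}{2} = \frac{3}{2} \cdot 0 = 0$)
$M = 30$ ($M = 41 - 11 = 30$)
$M u{\left(6,-10 \right)} = 30 \cdot 0 = 0$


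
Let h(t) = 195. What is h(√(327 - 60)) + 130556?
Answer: 130751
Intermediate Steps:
h(√(327 - 60)) + 130556 = 195 + 130556 = 130751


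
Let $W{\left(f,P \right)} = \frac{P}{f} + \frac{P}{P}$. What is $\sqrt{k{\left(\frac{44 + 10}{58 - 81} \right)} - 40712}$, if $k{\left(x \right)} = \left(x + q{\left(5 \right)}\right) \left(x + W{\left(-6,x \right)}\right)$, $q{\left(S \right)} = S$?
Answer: $\frac{3 i \sqrt{2393110}}{23} \approx 201.78 i$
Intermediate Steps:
$W{\left(f,P \right)} = 1 + \frac{P}{f}$ ($W{\left(f,P \right)} = \frac{P}{f} + 1 = 1 + \frac{P}{f}$)
$k{\left(x \right)} = \left(1 + \frac{5 x}{6}\right) \left(5 + x\right)$ ($k{\left(x \right)} = \left(x + 5\right) \left(x + \frac{x - 6}{-6}\right) = \left(5 + x\right) \left(x - \frac{-6 + x}{6}\right) = \left(5 + x\right) \left(x - \left(-1 + \frac{x}{6}\right)\right) = \left(5 + x\right) \left(1 + \frac{5 x}{6}\right) = \left(1 + \frac{5 x}{6}\right) \left(5 + x\right)$)
$\sqrt{k{\left(\frac{44 + 10}{58 - 81} \right)} - 40712} = \sqrt{\left(5 + \frac{5 \left(\frac{44 + 10}{58 - 81}\right)^{2}}{6} + \frac{31 \frac{44 + 10}{58 - 81}}{6}\right) - 40712} = \sqrt{\left(5 + \frac{5 \left(\frac{54}{-23}\right)^{2}}{6} + \frac{31 \frac{54}{-23}}{6}\right) - 40712} = \sqrt{\left(5 + \frac{5 \left(54 \left(- \frac{1}{23}\right)\right)^{2}}{6} + \frac{31 \cdot 54 \left(- \frac{1}{23}\right)}{6}\right) - 40712} = \sqrt{\left(5 + \frac{5 \left(- \frac{54}{23}\right)^{2}}{6} + \frac{31}{6} \left(- \frac{54}{23}\right)\right) - 40712} = \sqrt{\left(5 + \frac{5}{6} \cdot \frac{2916}{529} - \frac{279}{23}\right) - 40712} = \sqrt{\left(5 + \frac{2430}{529} - \frac{279}{23}\right) - 40712} = \sqrt{- \frac{1342}{529} - 40712} = \sqrt{- \frac{21537990}{529}} = \frac{3 i \sqrt{2393110}}{23}$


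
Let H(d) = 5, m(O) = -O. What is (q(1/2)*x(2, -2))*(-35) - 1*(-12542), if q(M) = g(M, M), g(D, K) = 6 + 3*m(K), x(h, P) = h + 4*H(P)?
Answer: 9077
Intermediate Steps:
x(h, P) = 20 + h (x(h, P) = h + 4*5 = h + 20 = 20 + h)
g(D, K) = 6 - 3*K (g(D, K) = 6 + 3*(-K) = 6 - 3*K)
q(M) = 6 - 3*M
(q(1/2)*x(2, -2))*(-35) - 1*(-12542) = ((6 - 3/2)*(20 + 2))*(-35) - 1*(-12542) = ((6 - 3*½)*22)*(-35) + 12542 = ((6 - 3/2)*22)*(-35) + 12542 = ((9/2)*22)*(-35) + 12542 = 99*(-35) + 12542 = -3465 + 12542 = 9077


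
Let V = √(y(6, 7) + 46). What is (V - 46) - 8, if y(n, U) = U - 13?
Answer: -54 + 2*√10 ≈ -47.675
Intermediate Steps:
y(n, U) = -13 + U
V = 2*√10 (V = √((-13 + 7) + 46) = √(-6 + 46) = √40 = 2*√10 ≈ 6.3246)
(V - 46) - 8 = (2*√10 - 46) - 8 = (-46 + 2*√10) - 8 = -54 + 2*√10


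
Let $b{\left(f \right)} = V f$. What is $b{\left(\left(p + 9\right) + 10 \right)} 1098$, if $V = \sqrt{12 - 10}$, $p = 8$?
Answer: $29646 \sqrt{2} \approx 41926.0$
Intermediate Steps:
$V = \sqrt{2} \approx 1.4142$
$b{\left(f \right)} = f \sqrt{2}$ ($b{\left(f \right)} = \sqrt{2} f = f \sqrt{2}$)
$b{\left(\left(p + 9\right) + 10 \right)} 1098 = \left(\left(8 + 9\right) + 10\right) \sqrt{2} \cdot 1098 = \left(17 + 10\right) \sqrt{2} \cdot 1098 = 27 \sqrt{2} \cdot 1098 = 29646 \sqrt{2}$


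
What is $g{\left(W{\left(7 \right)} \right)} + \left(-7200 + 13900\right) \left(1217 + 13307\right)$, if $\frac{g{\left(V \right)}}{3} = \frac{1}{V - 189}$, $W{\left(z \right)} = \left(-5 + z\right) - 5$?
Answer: $\frac{6227891199}{64} \approx 9.7311 \cdot 10^{7}$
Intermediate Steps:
$W{\left(z \right)} = -10 + z$
$g{\left(V \right)} = \frac{3}{-189 + V}$ ($g{\left(V \right)} = \frac{3}{V - 189} = \frac{3}{-189 + V}$)
$g{\left(W{\left(7 \right)} \right)} + \left(-7200 + 13900\right) \left(1217 + 13307\right) = \frac{3}{-189 + \left(-10 + 7\right)} + \left(-7200 + 13900\right) \left(1217 + 13307\right) = \frac{3}{-189 - 3} + 6700 \cdot 14524 = \frac{3}{-192} + 97310800 = 3 \left(- \frac{1}{192}\right) + 97310800 = - \frac{1}{64} + 97310800 = \frac{6227891199}{64}$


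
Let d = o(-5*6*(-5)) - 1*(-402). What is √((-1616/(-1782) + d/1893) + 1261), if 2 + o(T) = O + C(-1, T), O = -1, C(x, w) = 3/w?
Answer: √492525751234154/624690 ≈ 35.526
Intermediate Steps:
o(T) = -3 + 3/T (o(T) = -2 + (-1 + 3/T) = -3 + 3/T)
d = 19951/50 (d = (-3 + 3/((-5*6*(-5)))) - 1*(-402) = (-3 + 3/((-30*(-5)))) + 402 = (-3 + 3/150) + 402 = (-3 + 3*(1/150)) + 402 = (-3 + 1/50) + 402 = -149/50 + 402 = 19951/50 ≈ 399.02)
√((-1616/(-1782) + d/1893) + 1261) = √((-1616/(-1782) + (19951/50)/1893) + 1261) = √((-1616*(-1/1782) + (19951/50)*(1/1893)) + 1261) = √((808/891 + 19951/94650) + 1261) = √(31417847/28111050 + 1261) = √(35479451897/28111050) = √492525751234154/624690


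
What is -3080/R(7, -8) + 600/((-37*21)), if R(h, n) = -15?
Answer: 158944/777 ≈ 204.56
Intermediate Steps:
-3080/R(7, -8) + 600/((-37*21)) = -3080/(-15) + 600/((-37*21)) = -3080*(-1/15) + 600/(-777) = 616/3 + 600*(-1/777) = 616/3 - 200/259 = 158944/777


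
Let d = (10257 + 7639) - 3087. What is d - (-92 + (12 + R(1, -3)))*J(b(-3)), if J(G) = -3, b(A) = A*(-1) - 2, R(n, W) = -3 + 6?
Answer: 14578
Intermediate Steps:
R(n, W) = 3
b(A) = -2 - A (b(A) = -A - 2 = -2 - A)
d = 14809 (d = 17896 - 3087 = 14809)
d - (-92 + (12 + R(1, -3)))*J(b(-3)) = 14809 - (-92 + (12 + 3))*(-3) = 14809 - (-92 + 15)*(-3) = 14809 - (-77)*(-3) = 14809 - 1*231 = 14809 - 231 = 14578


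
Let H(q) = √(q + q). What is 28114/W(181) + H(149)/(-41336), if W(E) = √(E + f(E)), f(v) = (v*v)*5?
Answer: -√298/41336 + 14057*√163986/81993 ≈ 69.425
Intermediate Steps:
f(v) = 5*v² (f(v) = v²*5 = 5*v²)
H(q) = √2*√q (H(q) = √(2*q) = √2*√q)
W(E) = √(E + 5*E²)
28114/W(181) + H(149)/(-41336) = 28114/(√(181*(1 + 5*181))) + (√2*√149)/(-41336) = 28114/(√(181*(1 + 905))) + √298*(-1/41336) = 28114/(√(181*906)) - √298/41336 = 28114/(√163986) - √298/41336 = 28114*(√163986/163986) - √298/41336 = 14057*√163986/81993 - √298/41336 = -√298/41336 + 14057*√163986/81993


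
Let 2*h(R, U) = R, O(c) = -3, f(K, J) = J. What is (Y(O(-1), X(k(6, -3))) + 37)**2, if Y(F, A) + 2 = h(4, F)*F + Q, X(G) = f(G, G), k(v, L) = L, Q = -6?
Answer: 529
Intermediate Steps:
X(G) = G
h(R, U) = R/2
Y(F, A) = -8 + 2*F (Y(F, A) = -2 + (((1/2)*4)*F - 6) = -2 + (2*F - 6) = -2 + (-6 + 2*F) = -8 + 2*F)
(Y(O(-1), X(k(6, -3))) + 37)**2 = ((-8 + 2*(-3)) + 37)**2 = ((-8 - 6) + 37)**2 = (-14 + 37)**2 = 23**2 = 529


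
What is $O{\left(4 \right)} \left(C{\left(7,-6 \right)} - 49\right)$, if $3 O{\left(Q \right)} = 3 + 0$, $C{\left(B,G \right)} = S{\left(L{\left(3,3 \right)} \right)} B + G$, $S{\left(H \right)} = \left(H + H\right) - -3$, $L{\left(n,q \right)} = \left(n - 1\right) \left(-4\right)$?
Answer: $-146$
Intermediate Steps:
$L{\left(n,q \right)} = 4 - 4 n$ ($L{\left(n,q \right)} = \left(-1 + n\right) \left(-4\right) = 4 - 4 n$)
$S{\left(H \right)} = 3 + 2 H$ ($S{\left(H \right)} = 2 H + 3 = 3 + 2 H$)
$C{\left(B,G \right)} = G - 13 B$ ($C{\left(B,G \right)} = \left(3 + 2 \left(4 - 12\right)\right) B + G = \left(3 + 2 \left(-8\right)\right) B + G = \left(3 - 16\right) B + G = - 13 B + G = G - 13 B$)
$O{\left(Q \right)} = 1$ ($O{\left(Q \right)} = \frac{3 + 0}{3} = \frac{1}{3} \cdot 3 = 1$)
$O{\left(4 \right)} \left(C{\left(7,-6 \right)} - 49\right) = 1 \left(\left(-6 - 91\right) - 49\right) = 1 \left(-97 - 49\right) = 1 \left(-146\right) = -146$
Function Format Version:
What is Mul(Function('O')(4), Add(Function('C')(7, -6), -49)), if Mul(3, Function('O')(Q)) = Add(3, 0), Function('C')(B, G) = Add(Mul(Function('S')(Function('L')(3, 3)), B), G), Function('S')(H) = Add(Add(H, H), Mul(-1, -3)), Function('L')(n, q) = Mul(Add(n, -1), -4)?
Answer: -146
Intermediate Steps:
Function('L')(n, q) = Add(4, Mul(-4, n)) (Function('L')(n, q) = Mul(Add(-1, n), -4) = Add(4, Mul(-4, n)))
Function('S')(H) = Add(3, Mul(2, H)) (Function('S')(H) = Add(Mul(2, H), 3) = Add(3, Mul(2, H)))
Function('C')(B, G) = Add(G, Mul(-13, B)) (Function('C')(B, G) = Add(Mul(Add(3, Mul(2, Add(4, Mul(-4, 3)))), B), G) = Add(Mul(Add(3, Mul(2, Add(4, -12))), B), G) = Add(Mul(Add(3, Mul(2, -8)), B), G) = Add(Mul(Add(3, -16), B), G) = Add(Mul(-13, B), G) = Add(G, Mul(-13, B)))
Function('O')(Q) = 1 (Function('O')(Q) = Mul(Rational(1, 3), Add(3, 0)) = Mul(Rational(1, 3), 3) = 1)
Mul(Function('O')(4), Add(Function('C')(7, -6), -49)) = Mul(1, Add(Add(-6, Mul(-13, 7)), -49)) = Mul(1, Add(Add(-6, -91), -49)) = Mul(1, Add(-97, -49)) = Mul(1, -146) = -146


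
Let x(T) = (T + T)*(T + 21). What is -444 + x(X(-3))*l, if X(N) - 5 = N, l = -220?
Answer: -20684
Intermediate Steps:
X(N) = 5 + N
x(T) = 2*T*(21 + T) (x(T) = (2*T)*(21 + T) = 2*T*(21 + T))
-444 + x(X(-3))*l = -444 + (2*(5 - 3)*(21 + (5 - 3)))*(-220) = -444 + (2*2*(21 + 2))*(-220) = -444 + (2*2*23)*(-220) = -444 + 92*(-220) = -444 - 20240 = -20684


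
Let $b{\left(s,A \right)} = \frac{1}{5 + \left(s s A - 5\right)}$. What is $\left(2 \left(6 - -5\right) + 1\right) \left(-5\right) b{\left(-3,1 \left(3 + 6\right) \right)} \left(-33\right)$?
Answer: $\frac{1265}{27} \approx 46.852$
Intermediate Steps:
$b{\left(s,A \right)} = \frac{1}{A s^{2}}$ ($b{\left(s,A \right)} = \frac{1}{5 + \left(s^{2} A - 5\right)} = \frac{1}{5 + \left(A s^{2} - 5\right)} = \frac{1}{5 + \left(-5 + A s^{2}\right)} = \frac{1}{A s^{2}}$)
$\left(2 \left(6 - -5\right) + 1\right) \left(-5\right) b{\left(-3,1 \left(3 + 6\right) \right)} \left(-33\right) = \left(2 \left(6 - -5\right) + 1\right) \left(-5\right) \frac{1}{1 \left(3 + 6\right) 9} \left(-33\right) = \left(2 \left(6 + 5\right) + 1\right) \left(-5\right) \frac{1}{1 \cdot 9} \cdot \frac{1}{9} \left(-33\right) = \left(2 \cdot 11 + 1\right) \left(-5\right) \frac{1}{9} \cdot \frac{1}{9} \left(-33\right) = \left(22 + 1\right) \left(-5\right) \frac{1}{9} \cdot \frac{1}{9} \left(-33\right) = 23 \left(-5\right) \frac{1}{81} \left(-33\right) = \left(-115\right) \frac{1}{81} \left(-33\right) = \left(- \frac{115}{81}\right) \left(-33\right) = \frac{1265}{27}$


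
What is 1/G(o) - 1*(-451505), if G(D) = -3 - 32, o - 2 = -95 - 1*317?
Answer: 15802674/35 ≈ 4.5151e+5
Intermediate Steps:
o = -410 (o = 2 + (-95 - 1*317) = 2 + (-95 - 317) = 2 - 412 = -410)
G(D) = -35
1/G(o) - 1*(-451505) = 1/(-35) - 1*(-451505) = -1/35 + 451505 = 15802674/35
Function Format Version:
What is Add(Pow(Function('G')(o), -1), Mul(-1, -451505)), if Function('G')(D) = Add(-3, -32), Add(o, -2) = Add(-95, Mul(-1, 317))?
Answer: Rational(15802674, 35) ≈ 4.5151e+5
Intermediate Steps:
o = -410 (o = Add(2, Add(-95, Mul(-1, 317))) = Add(2, Add(-95, -317)) = Add(2, -412) = -410)
Function('G')(D) = -35
Add(Pow(Function('G')(o), -1), Mul(-1, -451505)) = Add(Pow(-35, -1), Mul(-1, -451505)) = Add(Rational(-1, 35), 451505) = Rational(15802674, 35)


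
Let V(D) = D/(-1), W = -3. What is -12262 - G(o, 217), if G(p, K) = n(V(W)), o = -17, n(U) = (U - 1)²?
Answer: -12266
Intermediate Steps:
V(D) = -D (V(D) = D*(-1) = -D)
n(U) = (-1 + U)²
G(p, K) = 4 (G(p, K) = (-1 - 1*(-3))² = (-1 + 3)² = 2² = 4)
-12262 - G(o, 217) = -12262 - 1*4 = -12262 - 4 = -12266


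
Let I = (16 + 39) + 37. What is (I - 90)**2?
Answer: 4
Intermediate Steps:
I = 92 (I = 55 + 37 = 92)
(I - 90)**2 = (92 - 90)**2 = 2**2 = 4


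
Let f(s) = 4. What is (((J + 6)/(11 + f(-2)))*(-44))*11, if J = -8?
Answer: 968/15 ≈ 64.533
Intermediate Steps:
(((J + 6)/(11 + f(-2)))*(-44))*11 = (((-8 + 6)/(11 + 4))*(-44))*11 = (-2/15*(-44))*11 = (-2*1/15*(-44))*11 = -2/15*(-44)*11 = (88/15)*11 = 968/15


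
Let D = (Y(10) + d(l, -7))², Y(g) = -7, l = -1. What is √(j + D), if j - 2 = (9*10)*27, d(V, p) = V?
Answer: 8*√39 ≈ 49.960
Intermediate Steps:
D = 64 (D = (-7 - 1)² = (-8)² = 64)
j = 2432 (j = 2 + (9*10)*27 = 2 + 90*27 = 2 + 2430 = 2432)
√(j + D) = √(2432 + 64) = √2496 = 8*√39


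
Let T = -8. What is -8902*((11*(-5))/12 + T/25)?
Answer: 6547421/150 ≈ 43650.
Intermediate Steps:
-8902*((11*(-5))/12 + T/25) = -8902*((11*(-5))/12 - 8/25) = -8902*(-55*1/12 - 8*1/25) = -8902*(-55/12 - 8/25) = -8902*(-1471/300) = 6547421/150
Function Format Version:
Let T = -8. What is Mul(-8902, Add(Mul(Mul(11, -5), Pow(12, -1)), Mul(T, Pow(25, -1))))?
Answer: Rational(6547421, 150) ≈ 43650.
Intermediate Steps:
Mul(-8902, Add(Mul(Mul(11, -5), Pow(12, -1)), Mul(T, Pow(25, -1)))) = Mul(-8902, Add(Mul(Mul(11, -5), Pow(12, -1)), Mul(-8, Pow(25, -1)))) = Mul(-8902, Add(Mul(-55, Rational(1, 12)), Mul(-8, Rational(1, 25)))) = Mul(-8902, Add(Rational(-55, 12), Rational(-8, 25))) = Mul(-8902, Rational(-1471, 300)) = Rational(6547421, 150)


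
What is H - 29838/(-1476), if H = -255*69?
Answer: -4323397/246 ≈ -17575.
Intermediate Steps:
H = -17595
H - 29838/(-1476) = -17595 - 29838/(-1476) = -17595 - 29838*(-1)/1476 = -17595 - 1*(-4973/246) = -17595 + 4973/246 = -4323397/246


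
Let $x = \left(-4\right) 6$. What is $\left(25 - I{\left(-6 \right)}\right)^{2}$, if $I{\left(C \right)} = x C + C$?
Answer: $12769$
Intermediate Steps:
$x = -24$
$I{\left(C \right)} = - 23 C$ ($I{\left(C \right)} = - 24 C + C = - 23 C$)
$\left(25 - I{\left(-6 \right)}\right)^{2} = \left(25 - \left(-23\right) \left(-6\right)\right)^{2} = \left(25 - 138\right)^{2} = \left(-113\right)^{2} = 12769$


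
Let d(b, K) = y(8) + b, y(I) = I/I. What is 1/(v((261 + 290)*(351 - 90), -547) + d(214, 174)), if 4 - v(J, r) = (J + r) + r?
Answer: -1/142498 ≈ -7.0176e-6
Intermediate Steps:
y(I) = 1
d(b, K) = 1 + b
v(J, r) = 4 - J - 2*r (v(J, r) = 4 - ((J + r) + r) = 4 - (J + 2*r) = 4 + (-J - 2*r) = 4 - J - 2*r)
1/(v((261 + 290)*(351 - 90), -547) + d(214, 174)) = 1/((4 - (261 + 290)*(351 - 90) - 2*(-547)) + (1 + 214)) = 1/((4 - 551*261 + 1094) + 215) = 1/((4 - 1*143811 + 1094) + 215) = 1/((4 - 143811 + 1094) + 215) = 1/(-142713 + 215) = 1/(-142498) = -1/142498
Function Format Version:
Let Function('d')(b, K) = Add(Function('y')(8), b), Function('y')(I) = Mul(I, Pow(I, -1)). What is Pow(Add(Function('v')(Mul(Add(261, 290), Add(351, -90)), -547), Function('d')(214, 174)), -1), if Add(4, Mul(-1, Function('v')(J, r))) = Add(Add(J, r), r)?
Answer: Rational(-1, 142498) ≈ -7.0176e-6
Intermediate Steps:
Function('y')(I) = 1
Function('d')(b, K) = Add(1, b)
Function('v')(J, r) = Add(4, Mul(-1, J), Mul(-2, r)) (Function('v')(J, r) = Add(4, Mul(-1, Add(Add(J, r), r))) = Add(4, Mul(-1, Add(J, Mul(2, r)))) = Add(4, Add(Mul(-1, J), Mul(-2, r))) = Add(4, Mul(-1, J), Mul(-2, r)))
Pow(Add(Function('v')(Mul(Add(261, 290), Add(351, -90)), -547), Function('d')(214, 174)), -1) = Pow(Add(Add(4, Mul(-1, Mul(Add(261, 290), Add(351, -90))), Mul(-2, -547)), Add(1, 214)), -1) = Pow(Add(Add(4, Mul(-1, Mul(551, 261)), 1094), 215), -1) = Pow(Add(Add(4, Mul(-1, 143811), 1094), 215), -1) = Pow(Add(Add(4, -143811, 1094), 215), -1) = Pow(Add(-142713, 215), -1) = Pow(-142498, -1) = Rational(-1, 142498)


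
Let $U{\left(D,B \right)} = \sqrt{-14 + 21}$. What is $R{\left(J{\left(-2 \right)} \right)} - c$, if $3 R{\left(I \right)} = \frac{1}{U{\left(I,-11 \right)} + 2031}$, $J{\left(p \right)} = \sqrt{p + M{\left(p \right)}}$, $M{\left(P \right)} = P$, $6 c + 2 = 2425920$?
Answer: $- \frac{5003400076855}{12374862} - \frac{\sqrt{7}}{12374862} \approx -4.0432 \cdot 10^{5}$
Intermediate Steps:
$c = \frac{1212959}{3}$ ($c = - \frac{1}{3} + \frac{1}{6} \cdot 2425920 = - \frac{1}{3} + 404320 = \frac{1212959}{3} \approx 4.0432 \cdot 10^{5}$)
$J{\left(p \right)} = \sqrt{2} \sqrt{p}$ ($J{\left(p \right)} = \sqrt{p + p} = \sqrt{2 p} = \sqrt{2} \sqrt{p}$)
$U{\left(D,B \right)} = \sqrt{7}$
$R{\left(I \right)} = \frac{1}{3 \left(2031 + \sqrt{7}\right)}$ ($R{\left(I \right)} = \frac{1}{3 \left(\sqrt{7} + 2031\right)} = \frac{1}{3 \left(2031 + \sqrt{7}\right)}$)
$R{\left(J{\left(-2 \right)} \right)} - c = \left(\frac{677}{4124954} - \frac{\sqrt{7}}{12374862}\right) - \frac{1212959}{3} = - \frac{5003400076855}{12374862} - \frac{\sqrt{7}}{12374862}$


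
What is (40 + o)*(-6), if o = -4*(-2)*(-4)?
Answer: -48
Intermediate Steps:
o = -32 (o = 8*(-4) = -32)
(40 + o)*(-6) = (40 - 32)*(-6) = 8*(-6) = -48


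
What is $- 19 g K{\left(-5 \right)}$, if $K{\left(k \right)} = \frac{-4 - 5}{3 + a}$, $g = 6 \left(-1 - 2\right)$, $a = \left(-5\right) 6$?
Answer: $114$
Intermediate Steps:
$a = -30$
$g = -18$ ($g = 6 \left(-3\right) = -18$)
$K{\left(k \right)} = \frac{1}{3}$ ($K{\left(k \right)} = \frac{-4 - 5}{3 - 30} = - \frac{9}{-27} = \left(-9\right) \left(- \frac{1}{27}\right) = \frac{1}{3}$)
$- 19 g K{\left(-5 \right)} = \left(-19\right) \left(-18\right) \frac{1}{3} = 342 \cdot \frac{1}{3} = 114$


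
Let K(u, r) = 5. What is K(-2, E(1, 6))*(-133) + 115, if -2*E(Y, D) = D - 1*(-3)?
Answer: -550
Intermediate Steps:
E(Y, D) = -3/2 - D/2 (E(Y, D) = -(D - 1*(-3))/2 = -(D + 3)/2 = -(3 + D)/2 = -3/2 - D/2)
K(-2, E(1, 6))*(-133) + 115 = 5*(-133) + 115 = -665 + 115 = -550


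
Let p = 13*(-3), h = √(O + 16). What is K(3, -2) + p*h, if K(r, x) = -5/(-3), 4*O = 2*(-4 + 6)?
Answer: 5/3 - 39*√17 ≈ -159.13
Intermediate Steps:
O = 1 (O = (2*(-4 + 6))/4 = (2*2)/4 = (¼)*4 = 1)
K(r, x) = 5/3 (K(r, x) = -5*(-⅓) = 5/3)
h = √17 (h = √(1 + 16) = √17 ≈ 4.1231)
p = -39
K(3, -2) + p*h = 5/3 - 39*√17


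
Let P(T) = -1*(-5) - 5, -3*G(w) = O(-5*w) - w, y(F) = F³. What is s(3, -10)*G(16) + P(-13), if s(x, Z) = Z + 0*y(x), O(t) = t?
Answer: -320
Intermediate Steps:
G(w) = 2*w (G(w) = -(-5*w - w)/3 = -(-2)*w = 2*w)
P(T) = 0 (P(T) = 5 - 5 = 0)
s(x, Z) = Z (s(x, Z) = Z + 0*x³ = Z + 0 = Z)
s(3, -10)*G(16) + P(-13) = -20*16 + 0 = -10*32 + 0 = -320 + 0 = -320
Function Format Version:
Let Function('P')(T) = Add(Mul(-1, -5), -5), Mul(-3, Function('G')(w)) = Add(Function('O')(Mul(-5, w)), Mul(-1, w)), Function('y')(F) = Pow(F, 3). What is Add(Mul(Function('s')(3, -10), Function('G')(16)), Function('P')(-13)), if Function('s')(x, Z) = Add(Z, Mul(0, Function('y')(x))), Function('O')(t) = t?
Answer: -320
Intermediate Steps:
Function('G')(w) = Mul(2, w) (Function('G')(w) = Mul(Rational(-1, 3), Add(Mul(-5, w), Mul(-1, w))) = Mul(Rational(-1, 3), Mul(-6, w)) = Mul(2, w))
Function('P')(T) = 0 (Function('P')(T) = Add(5, -5) = 0)
Function('s')(x, Z) = Z (Function('s')(x, Z) = Add(Z, Mul(0, Pow(x, 3))) = Add(Z, 0) = Z)
Add(Mul(Function('s')(3, -10), Function('G')(16)), Function('P')(-13)) = Add(Mul(-10, Mul(2, 16)), 0) = Add(Mul(-10, 32), 0) = Add(-320, 0) = -320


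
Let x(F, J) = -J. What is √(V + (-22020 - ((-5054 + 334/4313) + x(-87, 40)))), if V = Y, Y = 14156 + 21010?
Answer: √339298474018/4313 ≈ 135.06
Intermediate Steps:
Y = 35166
V = 35166
√(V + (-22020 - ((-5054 + 334/4313) + x(-87, 40)))) = √(35166 + (-22020 - ((-5054 + 334/4313) - 1*40))) = √(35166 + (-22020 - ((-5054 + 334*(1/4313)) - 40))) = √(35166 + (-22020 - ((-5054 + 334/4313) - 40))) = √(35166 + (-22020 - (-21797568/4313 - 40))) = √(35166 + (-22020 - 1*(-21970088/4313))) = √(35166 + (-22020 + 21970088/4313)) = √(35166 - 73002172/4313) = √(78668786/4313) = √339298474018/4313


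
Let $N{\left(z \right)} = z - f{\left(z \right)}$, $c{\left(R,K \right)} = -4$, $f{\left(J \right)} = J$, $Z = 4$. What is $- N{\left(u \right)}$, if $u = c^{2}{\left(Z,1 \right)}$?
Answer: $0$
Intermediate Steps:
$u = 16$ ($u = \left(-4\right)^{2} = 16$)
$N{\left(z \right)} = 0$ ($N{\left(z \right)} = z - z = 0$)
$- N{\left(u \right)} = \left(-1\right) 0 = 0$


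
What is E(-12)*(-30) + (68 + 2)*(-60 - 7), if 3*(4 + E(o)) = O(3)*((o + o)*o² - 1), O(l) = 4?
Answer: 133710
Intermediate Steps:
E(o) = -16/3 + 8*o³/3 (E(o) = -4 + (4*((o + o)*o² - 1))/3 = -4 + (4*((2*o)*o² - 1))/3 = -4 + (4*(2*o³ - 1))/3 = -4 + (4*(-1 + 2*o³))/3 = -4 + (-4 + 8*o³)/3 = -4 + (-4/3 + 8*o³/3) = -16/3 + 8*o³/3)
E(-12)*(-30) + (68 + 2)*(-60 - 7) = (-16/3 + (8/3)*(-12)³)*(-30) + (68 + 2)*(-60 - 7) = (-16/3 + (8/3)*(-1728))*(-30) + 70*(-67) = (-16/3 - 4608)*(-30) - 4690 = -13840/3*(-30) - 4690 = 138400 - 4690 = 133710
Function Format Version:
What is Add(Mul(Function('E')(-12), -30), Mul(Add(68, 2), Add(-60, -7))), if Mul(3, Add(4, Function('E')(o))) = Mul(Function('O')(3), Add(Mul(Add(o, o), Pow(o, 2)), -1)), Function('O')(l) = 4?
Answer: 133710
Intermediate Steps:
Function('E')(o) = Add(Rational(-16, 3), Mul(Rational(8, 3), Pow(o, 3))) (Function('E')(o) = Add(-4, Mul(Rational(1, 3), Mul(4, Add(Mul(Add(o, o), Pow(o, 2)), -1)))) = Add(-4, Mul(Rational(1, 3), Mul(4, Add(Mul(Mul(2, o), Pow(o, 2)), -1)))) = Add(-4, Mul(Rational(1, 3), Mul(4, Add(Mul(2, Pow(o, 3)), -1)))) = Add(-4, Mul(Rational(1, 3), Mul(4, Add(-1, Mul(2, Pow(o, 3)))))) = Add(-4, Mul(Rational(1, 3), Add(-4, Mul(8, Pow(o, 3))))) = Add(-4, Add(Rational(-4, 3), Mul(Rational(8, 3), Pow(o, 3)))) = Add(Rational(-16, 3), Mul(Rational(8, 3), Pow(o, 3))))
Add(Mul(Function('E')(-12), -30), Mul(Add(68, 2), Add(-60, -7))) = Add(Mul(Add(Rational(-16, 3), Mul(Rational(8, 3), Pow(-12, 3))), -30), Mul(Add(68, 2), Add(-60, -7))) = Add(Mul(Add(Rational(-16, 3), Mul(Rational(8, 3), -1728)), -30), Mul(70, -67)) = Add(Mul(Add(Rational(-16, 3), -4608), -30), -4690) = Add(Mul(Rational(-13840, 3), -30), -4690) = Add(138400, -4690) = 133710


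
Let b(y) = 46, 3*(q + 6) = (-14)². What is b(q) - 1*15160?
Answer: -15114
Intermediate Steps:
q = 178/3 (q = -6 + (⅓)*(-14)² = -6 + (⅓)*196 = -6 + 196/3 = 178/3 ≈ 59.333)
b(q) - 1*15160 = 46 - 1*15160 = 46 - 15160 = -15114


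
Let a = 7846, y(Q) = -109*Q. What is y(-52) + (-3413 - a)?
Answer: -5591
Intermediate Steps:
y(-52) + (-3413 - a) = -109*(-52) + (-3413 - 1*7846) = 5668 + (-3413 - 7846) = 5668 - 11259 = -5591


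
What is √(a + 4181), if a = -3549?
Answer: 2*√158 ≈ 25.140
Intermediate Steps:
√(a + 4181) = √(-3549 + 4181) = √632 = 2*√158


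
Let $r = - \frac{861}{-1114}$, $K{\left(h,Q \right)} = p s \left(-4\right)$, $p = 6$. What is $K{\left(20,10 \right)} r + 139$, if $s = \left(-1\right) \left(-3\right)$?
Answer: $\frac{46427}{557} \approx 83.352$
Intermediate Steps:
$s = 3$
$K{\left(h,Q \right)} = -72$ ($K{\left(h,Q \right)} = 6 \cdot 3 \left(-4\right) = 18 \left(-4\right) = -72$)
$r = \frac{861}{1114}$ ($r = \left(-861\right) \left(- \frac{1}{1114}\right) = \frac{861}{1114} \approx 0.77289$)
$K{\left(20,10 \right)} r + 139 = \left(-72\right) \frac{861}{1114} + 139 = - \frac{30996}{557} + 139 = \frac{46427}{557}$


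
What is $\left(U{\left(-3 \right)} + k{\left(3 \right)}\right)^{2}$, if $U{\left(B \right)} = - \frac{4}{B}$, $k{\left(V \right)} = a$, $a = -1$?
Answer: $\frac{1}{9} \approx 0.11111$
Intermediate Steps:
$k{\left(V \right)} = -1$
$\left(U{\left(-3 \right)} + k{\left(3 \right)}\right)^{2} = \left(- \frac{4}{-3} - 1\right)^{2} = \left(\left(-4\right) \left(- \frac{1}{3}\right) - 1\right)^{2} = \left(\frac{4}{3} - 1\right)^{2} = \left(\frac{1}{3}\right)^{2} = \frac{1}{9}$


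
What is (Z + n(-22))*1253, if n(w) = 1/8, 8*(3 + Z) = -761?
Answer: -122794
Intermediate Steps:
Z = -785/8 (Z = -3 + (⅛)*(-761) = -3 - 761/8 = -785/8 ≈ -98.125)
n(w) = ⅛
(Z + n(-22))*1253 = (-785/8 + ⅛)*1253 = -98*1253 = -122794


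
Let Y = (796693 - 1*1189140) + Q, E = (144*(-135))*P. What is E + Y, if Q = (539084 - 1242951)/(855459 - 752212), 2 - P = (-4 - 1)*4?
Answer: -84676356236/103247 ≈ -8.2013e+5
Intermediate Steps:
P = 22 (P = 2 - (-4 - 1)*4 = 2 - (-5)*4 = 2 - 1*(-20) = 2 + 20 = 22)
Q = -703867/103247 ≈ -6.8173
E = -427680 (E = (144*(-135))*22 = -19440*22 = -427680)
Y = -40519679276/103247 (Y = (796693 - 1*1189140) - 703867/103247 = (796693 - 1189140) - 703867/103247 = -392447 - 703867/103247 = -40519679276/103247 ≈ -3.9245e+5)
E + Y = -427680 - 40519679276/103247 = -84676356236/103247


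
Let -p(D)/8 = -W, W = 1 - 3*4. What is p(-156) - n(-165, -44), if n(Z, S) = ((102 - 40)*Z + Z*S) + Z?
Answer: 3047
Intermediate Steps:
n(Z, S) = 63*Z + S*Z (n(Z, S) = (62*Z + S*Z) + Z = 63*Z + S*Z)
W = -11 (W = 1 - 12 = -11)
p(D) = -88 (p(D) = -(-8)*(-11) = -8*11 = -88)
p(-156) - n(-165, -44) = -88 - (-165)*(63 - 44) = -88 - (-165)*19 = -88 - 1*(-3135) = -88 + 3135 = 3047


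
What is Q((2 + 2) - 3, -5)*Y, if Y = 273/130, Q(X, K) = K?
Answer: -21/2 ≈ -10.500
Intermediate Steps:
Y = 21/10 (Y = 273*(1/130) = 21/10 ≈ 2.1000)
Q((2 + 2) - 3, -5)*Y = -5*21/10 = -21/2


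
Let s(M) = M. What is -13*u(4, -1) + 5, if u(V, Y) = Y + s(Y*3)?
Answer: 57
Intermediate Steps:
u(V, Y) = 4*Y (u(V, Y) = Y + Y*3 = Y + 3*Y = 4*Y)
-13*u(4, -1) + 5 = -52*(-1) + 5 = -13*(-4) + 5 = 52 + 5 = 57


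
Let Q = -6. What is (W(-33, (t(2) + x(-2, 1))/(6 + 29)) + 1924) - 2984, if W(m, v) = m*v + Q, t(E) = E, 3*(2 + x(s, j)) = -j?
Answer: -37299/35 ≈ -1065.7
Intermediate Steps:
x(s, j) = -2 - j/3 (x(s, j) = -2 + (-j)/3 = -2 - j/3)
W(m, v) = -6 + m*v (W(m, v) = m*v - 6 = -6 + m*v)
(W(-33, (t(2) + x(-2, 1))/(6 + 29)) + 1924) - 2984 = ((-6 - 33*(2 + (-2 - 1/3*1))/(6 + 29)) + 1924) - 2984 = ((-6 - 33*(2 + (-2 - 1/3))/35) + 1924) - 2984 = ((-6 - 33*(2 - 7/3)/35) + 1924) - 2984 = ((-6 - (-11)/35) + 1924) - 2984 = ((-6 - 33*(-1/105)) + 1924) - 2984 = ((-6 + 11/35) + 1924) - 2984 = (-199/35 + 1924) - 2984 = 67141/35 - 2984 = -37299/35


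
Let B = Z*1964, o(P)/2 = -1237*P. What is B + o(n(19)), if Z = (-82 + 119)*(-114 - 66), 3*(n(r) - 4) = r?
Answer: -39317414/3 ≈ -1.3106e+7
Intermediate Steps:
n(r) = 4 + r/3
Z = -6660 (Z = 37*(-180) = -6660)
o(P) = -2474*P (o(P) = 2*(-1237*P) = -2474*P)
B = -13080240 (B = -6660*1964 = -13080240)
B + o(n(19)) = -13080240 - 2474*(4 + (1/3)*19) = -13080240 - 2474*(4 + 19/3) = -13080240 - 2474*31/3 = -13080240 - 76694/3 = -39317414/3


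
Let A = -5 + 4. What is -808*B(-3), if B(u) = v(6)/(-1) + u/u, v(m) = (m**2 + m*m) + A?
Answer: 56560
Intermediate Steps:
A = -1
v(m) = -1 + 2*m**2 (v(m) = (m**2 + m*m) - 1 = (m**2 + m**2) - 1 = 2*m**2 - 1 = -1 + 2*m**2)
B(u) = -70 (B(u) = (-1 + 2*6**2)/(-1) + u/u = (-1 + 2*36)*(-1) + 1 = (-1 + 72)*(-1) + 1 = 71*(-1) + 1 = -71 + 1 = -70)
-808*B(-3) = -808*(-70) = 56560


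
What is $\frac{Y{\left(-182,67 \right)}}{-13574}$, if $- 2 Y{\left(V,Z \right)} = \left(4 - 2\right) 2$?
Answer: $\frac{1}{6787} \approx 0.00014734$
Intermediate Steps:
$Y{\left(V,Z \right)} = -2$ ($Y{\left(V,Z \right)} = - \frac{\left(4 - 2\right) 2}{2} = - \frac{2 \cdot 2}{2} = \left(- \frac{1}{2}\right) 4 = -2$)
$\frac{Y{\left(-182,67 \right)}}{-13574} = - \frac{2}{-13574} = \left(-2\right) \left(- \frac{1}{13574}\right) = \frac{1}{6787}$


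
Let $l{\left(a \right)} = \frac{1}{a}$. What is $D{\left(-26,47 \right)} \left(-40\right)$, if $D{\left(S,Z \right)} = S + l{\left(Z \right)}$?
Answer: $\frac{48840}{47} \approx 1039.1$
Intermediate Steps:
$D{\left(S,Z \right)} = S + \frac{1}{Z}$
$D{\left(-26,47 \right)} \left(-40\right) = \left(-26 + \frac{1}{47}\right) \left(-40\right) = \left(- \frac{1221}{47}\right) \left(-40\right) = \frac{48840}{47}$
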